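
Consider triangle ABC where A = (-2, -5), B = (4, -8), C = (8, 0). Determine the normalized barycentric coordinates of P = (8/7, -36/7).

(4/7, 2/7, 1/7)

Signed area of the reference triangle: [ABC] = ½·((-2)·(-8−0) + 4·(0−(-5)) + 8·(-5−(-8))) = ½·(16 + 20 + 24) = 30.
[PBC] = ½·((8/7)·(-8−0) + 4·(0−(-36/7)) + 8·(-36/7−(-8))) = ½·(-64/7 + 144/7 + 160/7) = 120/7, so the A-coordinate is (120/7)/30 = 4/7.
[APC] = ½·((-2)·(-36/7−0) + (8/7)·(0−(-5)) + 8·(-5−(-36/7))) = ½·(72/7 + 40/7 + 8/7) = 60/7, so the B-coordinate is 2/7.
[ABP] = ½·((-2)·(-8−(-36/7)) + 4·(-36/7−(-5)) + (8/7)·(-5−(-8))) = ½·(40/7 − 4/7 + 24/7) = 30/7, so the C-coordinate is 1/7.
Check: 4/7 + 2/7 + 1/7 = 1.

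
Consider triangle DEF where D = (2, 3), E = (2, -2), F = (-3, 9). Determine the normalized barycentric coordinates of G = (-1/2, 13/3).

(1/6, 1/3, 1/2)

Signed area of the reference triangle: [DEF] = ½·(2·(-2−9) + 2·(9−3) + (-3)·(3−(-2))) = ½·(-22 + 12 − 15) = -25/2.
[GEF] = ½·((-1/2)·(-2−9) + 2·(9−(13/3)) + (-3)·(13/3−(-2))) = ½·(11/2 + 28/3 − 19) = -25/12, so the D-coordinate is (-25/12)/(-25/2) = 1/6.
[DGF] = ½·(2·(13/3−9) + (-1/2)·(9−3) + (-3)·(3−(13/3))) = ½·(-28/3 − 3 + 4) = -25/6, so the E-coordinate is 1/3.
[DEG] = ½·(2·(-2−(13/3)) + 2·(13/3−3) + (-1/2)·(3−(-2))) = ½·(-38/3 + 8/3 − 5/2) = -25/4, so the F-coordinate is 1/2.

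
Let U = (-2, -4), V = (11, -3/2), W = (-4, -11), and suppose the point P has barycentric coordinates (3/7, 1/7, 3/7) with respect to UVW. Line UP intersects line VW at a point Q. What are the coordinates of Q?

Line UP meets VW where the U-coordinate vanishes; zeroing P's U-weight and renormalizing leaves V, W-weights 1/7 : 3/7 → (1/4, 3/4).
So Q = (1/4)·V + (3/4)·W = (-1/4, -69/8).

(-1/4, -69/8)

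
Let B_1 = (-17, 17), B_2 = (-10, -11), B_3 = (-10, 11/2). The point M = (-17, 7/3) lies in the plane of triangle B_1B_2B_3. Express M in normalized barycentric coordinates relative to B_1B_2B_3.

Signed area of the reference triangle: [B_1B_2B_3] = ½·((-17)·(-11−(11/2)) + (-10)·(11/2−17) + (-10)·(17−(-11))) = ½·(561/2 + 115 − 280) = 231/4.
[MB_2B_3] = ½·((-17)·(-11−(11/2)) + (-10)·(11/2−(7/3)) + (-10)·(7/3−(-11))) = ½·(561/2 − 95/3 − 400/3) = 231/4, so the B_1-coordinate is (231/4)/(231/4) = 1.
[B_1MB_3] = ½·((-17)·(7/3−(11/2)) + (-17)·(11/2−17) + (-10)·(17−(7/3))) = ½·(323/6 + 391/2 − 440/3) = 154/3, so the B_2-coordinate is 8/9.
[B_1B_2M] = ½·((-17)·(-11−(7/3)) + (-10)·(7/3−17) + (-17)·(17−(-11))) = ½·(680/3 + 440/3 − 476) = -154/3, so the B_3-coordinate is -8/9.

(1, 8/9, -8/9)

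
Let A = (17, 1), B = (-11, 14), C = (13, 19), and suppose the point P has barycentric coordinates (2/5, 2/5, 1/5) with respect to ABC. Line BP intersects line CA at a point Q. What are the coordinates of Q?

Line BP meets CA where the B-coordinate vanishes; zeroing P's B-weight and renormalizing leaves C, A-weights 1/5 : 2/5 → (1/3, 2/3).
So Q = (1/3)·C + (2/3)·A = (47/3, 7).

(47/3, 7)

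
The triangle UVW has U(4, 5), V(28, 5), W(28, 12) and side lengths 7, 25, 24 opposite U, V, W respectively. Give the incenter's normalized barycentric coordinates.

(1/8, 25/56, 3/7)

The incenter has barycentric coordinates proportional to the opposite side lengths: (7 : 25 : 24).
Normalizing by 7+25+24 = 56 gives (1/8, 25/56, 3/7).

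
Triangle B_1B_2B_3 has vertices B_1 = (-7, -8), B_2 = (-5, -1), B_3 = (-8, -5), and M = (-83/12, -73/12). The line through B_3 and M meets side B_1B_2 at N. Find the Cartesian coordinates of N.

(-59/9, -58/9)

Barycentric coordinates of M with respect to B_1B_2B_3: (7/12, 1/6, 1/4).
On side B_1B_2 the B_3-coordinate is zero; dropping M's B_3-weight 1/4 and renormalizing the remaining 7/12 : 1/6 gives weights 7/9, 2/9 on B_1, B_2.
N = (7/9)·(-7, -8) + (2/9)·(-5, -1) = (-59/9, -58/9).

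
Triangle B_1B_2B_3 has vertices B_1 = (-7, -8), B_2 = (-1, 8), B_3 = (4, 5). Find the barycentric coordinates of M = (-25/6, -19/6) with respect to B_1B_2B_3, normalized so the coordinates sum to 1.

(2/3, 1/6, 1/6)

Signed area of the reference triangle: [B_1B_2B_3] = ½·((-7)·(8−5) + (-1)·(5−(-8)) + 4·(-8−8)) = ½·(-21 − 13 − 64) = -49.
[MB_2B_3] = ½·((-25/6)·(8−5) + (-1)·(5−(-19/6)) + 4·(-19/6−8)) = ½·(-25/2 − 49/6 − 134/3) = -98/3, so the B_1-coordinate is (-98/3)/(-49) = 2/3.
[B_1MB_3] = ½·((-7)·(-19/6−5) + (-25/6)·(5−(-8)) + 4·(-8−(-19/6))) = ½·(343/6 − 325/6 − 58/3) = -49/6, so the B_2-coordinate is 1/6.
[B_1B_2M] = ½·((-7)·(8−(-19/6)) + (-1)·(-19/6−(-8)) + (-25/6)·(-8−8)) = ½·(-469/6 − 29/6 + 200/3) = -49/6, so the B_3-coordinate is 1/6.
Check: 2/3 + 1/6 + 1/6 = 1.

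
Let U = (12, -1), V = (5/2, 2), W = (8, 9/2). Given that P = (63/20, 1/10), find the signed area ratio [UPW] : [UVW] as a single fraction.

11/10

[UVW] = ½·(12·(2−(9/2)) + (5/2)·(9/2−(-1)) + 8·(-1−2)) = ½·(-30 + 55/4 − 24) = -161/8.
[UPW] = ½·(12·(1/10−(9/2)) + (63/20)·(9/2−(-1)) + 8·(-1−(1/10))) = ½·(-264/5 + 693/40 − 44/5) = -1771/80, so the ratio is (-1771/80)/(-161/8) = 11/10.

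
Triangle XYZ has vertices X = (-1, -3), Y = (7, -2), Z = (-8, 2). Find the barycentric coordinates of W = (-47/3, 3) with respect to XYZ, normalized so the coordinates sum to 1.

Signed area of the reference triangle: [XYZ] = ½·((-1)·(-2−2) + 7·(2−(-3)) + (-8)·(-3−(-2))) = ½·(4 + 35 + 8) = 47/2.
[WYZ] = ½·((-47/3)·(-2−2) + 7·(2−3) + (-8)·(3−(-2))) = ½·(188/3 − 7 − 40) = 47/6, so the X-coordinate is (47/6)/(47/2) = 1/3.
[XWZ] = ½·((-1)·(3−2) + (-47/3)·(2−(-3)) + (-8)·(-3−3)) = ½·(-1 − 235/3 + 48) = -47/3, so the Y-coordinate is -2/3.
[XYW] = ½·((-1)·(-2−3) + 7·(3−(-3)) + (-47/3)·(-3−(-2))) = ½·(5 + 42 + 47/3) = 94/3, so the Z-coordinate is 4/3.
Check: 1/3 − 2/3 + 4/3 = 1.

(1/3, -2/3, 4/3)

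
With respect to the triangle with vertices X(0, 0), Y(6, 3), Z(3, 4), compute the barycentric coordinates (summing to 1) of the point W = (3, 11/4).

(1/4, 1/4, 1/2)

Signed area of the reference triangle: [XYZ] = ½·(0·(3−4) + 6·(4−0) + 3·(0−3)) = ½·(0 + 24 − 9) = 15/2.
[WYZ] = ½·(3·(3−4) + 6·(4−(11/4)) + 3·(11/4−3)) = ½·(-3 + 15/2 − 3/4) = 15/8, so the X-coordinate is (15/8)/(15/2) = 1/4.
[XWZ] = ½·(0·(11/4−4) + 3·(4−0) + 3·(0−(11/4))) = ½·(0 + 12 − 33/4) = 15/8, so the Y-coordinate is 1/4.
[XYW] = ½·(0·(3−(11/4)) + 6·(11/4−0) + 3·(0−3)) = ½·(0 + 33/2 − 9) = 15/4, so the Z-coordinate is 1/2.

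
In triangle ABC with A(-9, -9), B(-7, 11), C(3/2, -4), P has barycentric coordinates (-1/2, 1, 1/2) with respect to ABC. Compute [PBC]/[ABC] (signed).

The signed ratio [PBC]/[ABC] equals the barycentric coordinate of P at vertex A, which is -1/2.

-1/2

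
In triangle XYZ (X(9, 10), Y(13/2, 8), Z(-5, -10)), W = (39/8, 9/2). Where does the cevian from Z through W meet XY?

(49/6, 28/3)

Barycentric coordinates of W with respect to XYZ: (1/2, 1/4, 1/4).
On side XY the Z-coordinate is zero; dropping W's Z-weight 1/4 and renormalizing the remaining 1/2 : 1/4 gives weights 2/3, 1/3 on X, Y.
V = (2/3)·(9, 10) + (1/3)·(13/2, 8) = (49/6, 28/3).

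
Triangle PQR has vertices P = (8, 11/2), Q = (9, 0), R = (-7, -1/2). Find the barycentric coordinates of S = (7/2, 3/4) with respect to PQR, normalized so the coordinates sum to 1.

(1/6, 1/2, 1/3)

Signed area of the reference triangle: [PQR] = ½·(8·(0−(-1/2)) + 9·(-1/2−(11/2)) + (-7)·(11/2−0)) = ½·(4 − 54 − 77/2) = -177/4.
[SQR] = ½·((7/2)·(0−(-1/2)) + 9·(-1/2−(3/4)) + (-7)·(3/4−0)) = ½·(7/4 − 45/4 − 21/4) = -59/8, so the P-coordinate is (-59/8)/(-177/4) = 1/6.
[PSR] = ½·(8·(3/4−(-1/2)) + (7/2)·(-1/2−(11/2)) + (-7)·(11/2−(3/4))) = ½·(10 − 21 − 133/4) = -177/8, so the Q-coordinate is 1/2.
[PQS] = ½·(8·(0−(3/4)) + 9·(3/4−(11/2)) + (7/2)·(11/2−0)) = ½·(-6 − 171/4 + 77/4) = -59/4, so the R-coordinate is 1/3.
Check: 1/6 + 1/2 + 1/3 = 1.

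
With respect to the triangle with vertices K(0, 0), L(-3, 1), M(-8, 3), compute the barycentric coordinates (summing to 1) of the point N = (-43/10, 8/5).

Signed area of the reference triangle: [KLM] = ½·(0·(1−3) + (-3)·(3−0) + (-8)·(0−1)) = ½·(0 − 9 + 8) = -1/2.
[NLM] = ½·((-43/10)·(1−3) + (-3)·(3−(8/5)) + (-8)·(8/5−1)) = ½·(43/5 − 21/5 − 24/5) = -1/5, so the K-coordinate is (-1/5)/(-1/2) = 2/5.
[KNM] = ½·(0·(8/5−3) + (-43/10)·(3−0) + (-8)·(0−(8/5))) = ½·(0 − 129/10 + 64/5) = -1/20, so the L-coordinate is 1/10.
[KLN] = ½·(0·(1−(8/5)) + (-3)·(8/5−0) + (-43/10)·(0−1)) = ½·(0 − 24/5 + 43/10) = -1/4, so the M-coordinate is 1/2.
Check: 2/5 + 1/10 + 1/2 = 1.

(2/5, 1/10, 1/2)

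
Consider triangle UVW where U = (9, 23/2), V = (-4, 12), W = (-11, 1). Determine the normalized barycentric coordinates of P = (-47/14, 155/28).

(5/14, 1/14, 4/7)

Signed area of the reference triangle: [UVW] = ½·(9·(12−1) + (-4)·(1−(23/2)) + (-11)·(23/2−12)) = ½·(99 + 42 + 11/2) = 293/4.
[PVW] = ½·((-47/14)·(12−1) + (-4)·(1−(155/28)) + (-11)·(155/28−12)) = ½·(-517/14 + 127/7 + 1991/28) = 1465/56, so the U-coordinate is (1465/56)/(293/4) = 5/14.
[UPW] = ½·(9·(155/28−1) + (-47/14)·(1−(23/2)) + (-11)·(23/2−(155/28))) = ½·(1143/28 + 141/4 − 1837/28) = 293/56, so the V-coordinate is 1/14.
[UVP] = ½·(9·(12−(155/28)) + (-4)·(155/28−(23/2)) + (-47/14)·(23/2−12)) = ½·(1629/28 + 167/7 + 47/28) = 293/7, so the W-coordinate is 4/7.
Check: 5/14 + 1/14 + 4/7 = 1.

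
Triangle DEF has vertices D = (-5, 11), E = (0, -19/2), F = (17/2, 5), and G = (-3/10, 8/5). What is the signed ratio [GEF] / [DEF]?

2/5

[DEF] = ½·((-5)·(-19/2−5) + 0·(5−11) + (17/2)·(11−(-19/2))) = ½·(145/2 + 0 + 697/4) = 987/8.
[GEF] = ½·((-3/10)·(-19/2−5) + 0·(5−(8/5)) + (17/2)·(8/5−(-19/2))) = ½·(87/20 + 0 + 1887/20) = 987/20, so the ratio is (987/20)/(987/8) = 2/5.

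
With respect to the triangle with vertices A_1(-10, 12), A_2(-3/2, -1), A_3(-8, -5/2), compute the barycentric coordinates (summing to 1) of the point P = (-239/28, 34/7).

Signed area of the reference triangle: [A_1A_2A_3] = ½·((-10)·(-1−(-5/2)) + (-3/2)·(-5/2−12) + (-8)·(12−(-1))) = ½·(-15 + 87/4 − 104) = -389/8.
[PA_2A_3] = ½·((-239/28)·(-1−(-5/2)) + (-3/2)·(-5/2−(34/7)) + (-8)·(34/7−(-1))) = ½·(-717/56 + 309/28 − 328/7) = -389/16, so the A_1-coordinate is (-389/16)/(-389/8) = 1/2.
[A_1PA_3] = ½·((-10)·(34/7−(-5/2)) + (-239/28)·(-5/2−12) + (-8)·(12−(34/7))) = ½·(-515/7 + 6931/56 − 400/7) = -389/112, so the A_2-coordinate is 1/14.
[A_1A_2P] = ½·((-10)·(-1−(34/7)) + (-3/2)·(34/7−12) + (-239/28)·(12−(-1))) = ½·(410/7 + 75/7 − 3107/28) = -1167/56, so the A_3-coordinate is 3/7.

(1/2, 1/14, 3/7)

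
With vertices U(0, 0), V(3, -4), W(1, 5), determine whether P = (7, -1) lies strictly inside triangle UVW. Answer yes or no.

no

Barycentric coordinates of P: (-42/19, 36/19, 25/19).
The three coordinates are negative, positive, positive; a point is interior exactly when all three are positive.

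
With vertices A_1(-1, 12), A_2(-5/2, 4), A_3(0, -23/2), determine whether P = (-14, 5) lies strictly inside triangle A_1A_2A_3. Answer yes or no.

no

Barycentric coordinates of P: (-703/173, 1250/173, -374/173).
The three coordinates are negative, positive, negative; a point is interior exactly when all three are positive.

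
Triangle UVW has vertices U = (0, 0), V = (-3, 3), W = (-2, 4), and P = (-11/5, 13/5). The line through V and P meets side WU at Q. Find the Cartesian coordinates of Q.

(-1, 2)

Barycentric coordinates of P with respect to UVW: (1/5, 3/5, 1/5).
On side WU the V-coordinate is zero; dropping P's V-weight 3/5 and renormalizing the remaining 1/5 : 1/5 gives weights 1/2, 1/2 on W, U.
Q = (1/2)·(-2, 4) + (1/2)·(0, 0) = (-1, 2).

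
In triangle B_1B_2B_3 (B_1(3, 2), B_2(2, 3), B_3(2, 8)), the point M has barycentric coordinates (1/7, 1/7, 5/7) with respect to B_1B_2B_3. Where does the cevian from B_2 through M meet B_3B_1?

(13/6, 7)

Line B_2M meets B_3B_1 where the B_2-coordinate vanishes; zeroing M's B_2-weight and renormalizing leaves B_3, B_1-weights 5/7 : 1/7 → (5/6, 1/6).
So N = (5/6)·B_3 + (1/6)·B_1 = (13/6, 7).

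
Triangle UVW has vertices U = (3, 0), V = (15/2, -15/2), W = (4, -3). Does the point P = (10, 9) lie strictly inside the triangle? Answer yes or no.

Barycentric coordinates of P: (23/2, 5, -31/2).
The three coordinates are positive, positive, negative; a point is interior exactly when all three are positive.

no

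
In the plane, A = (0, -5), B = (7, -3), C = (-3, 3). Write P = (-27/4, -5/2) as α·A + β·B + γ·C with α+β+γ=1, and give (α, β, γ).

Signed area of the reference triangle: [ABC] = ½·(0·(-3−3) + 7·(3−(-5)) + (-3)·(-5−(-3))) = ½·(0 + 56 + 6) = 31.
[PBC] = ½·((-27/4)·(-3−3) + 7·(3−(-5/2)) + (-3)·(-5/2−(-3))) = ½·(81/2 + 77/2 − 3/2) = 155/4, so the A-coordinate is (155/4)/31 = 5/4.
[APC] = ½·(0·(-5/2−3) + (-27/4)·(3−(-5)) + (-3)·(-5−(-5/2))) = ½·(0 − 54 + 15/2) = -93/4, so the B-coordinate is -3/4.
[ABP] = ½·(0·(-3−(-5/2)) + 7·(-5/2−(-5)) + (-27/4)·(-5−(-3))) = ½·(0 + 35/2 + 27/2) = 31/2, so the C-coordinate is 1/2.
Check: 5/4 − 3/4 + 1/2 = 1.

(5/4, -3/4, 1/2)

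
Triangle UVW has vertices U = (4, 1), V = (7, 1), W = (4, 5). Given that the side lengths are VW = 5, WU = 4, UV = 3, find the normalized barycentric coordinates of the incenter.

The incenter has barycentric coordinates proportional to the opposite side lengths: (5 : 4 : 3).
Normalizing by 5+4+3 = 12 gives (5/12, 1/3, 1/4).

(5/12, 1/3, 1/4)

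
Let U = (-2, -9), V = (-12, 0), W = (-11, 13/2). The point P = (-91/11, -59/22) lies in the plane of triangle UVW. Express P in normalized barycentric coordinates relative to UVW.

Signed area of the reference triangle: [UVW] = ½·((-2)·(0−(13/2)) + (-12)·(13/2−(-9)) + (-11)·(-9−0)) = ½·(13 − 186 + 99) = -37.
[PVW] = ½·((-91/11)·(0−(13/2)) + (-12)·(13/2−(-59/22)) + (-11)·(-59/22−0)) = ½·(1183/22 − 1212/11 + 59/2) = -148/11, so the U-coordinate is (-148/11)/(-37) = 4/11.
[UPW] = ½·((-2)·(-59/22−(13/2)) + (-91/11)·(13/2−(-9)) + (-11)·(-9−(-59/22))) = ½·(202/11 − 2821/22 + 139/2) = -222/11, so the V-coordinate is 6/11.
[UVP] = ½·((-2)·(0−(-59/22)) + (-12)·(-59/22−(-9)) + (-91/11)·(-9−0)) = ½·(-59/11 − 834/11 + 819/11) = -37/11, so the W-coordinate is 1/11.

(4/11, 6/11, 1/11)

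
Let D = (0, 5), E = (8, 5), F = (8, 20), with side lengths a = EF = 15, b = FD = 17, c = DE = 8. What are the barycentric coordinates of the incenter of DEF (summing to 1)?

The incenter has barycentric coordinates proportional to the opposite side lengths: (15 : 17 : 8).
Normalizing by 15+17+8 = 40 gives (3/8, 17/40, 1/5).

(3/8, 17/40, 1/5)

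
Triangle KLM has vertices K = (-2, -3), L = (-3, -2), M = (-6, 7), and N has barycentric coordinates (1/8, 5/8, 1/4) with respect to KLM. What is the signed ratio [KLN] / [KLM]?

The signed ratio [KLN]/[KLM] equals the barycentric coordinate of N at vertex M, which is 1/4.

1/4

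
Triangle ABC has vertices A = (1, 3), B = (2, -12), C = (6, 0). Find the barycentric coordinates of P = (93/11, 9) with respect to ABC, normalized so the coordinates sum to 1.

(1/11, -8/11, 18/11)

Signed area of the reference triangle: [ABC] = ½·(1·(-12−0) + 2·(0−3) + 6·(3−(-12))) = ½·(-12 − 6 + 90) = 36.
[PBC] = ½·((93/11)·(-12−0) + 2·(0−9) + 6·(9−(-12))) = ½·(-1116/11 − 18 + 126) = 36/11, so the A-coordinate is (36/11)/36 = 1/11.
[APC] = ½·(1·(9−0) + (93/11)·(0−3) + 6·(3−9)) = ½·(9 − 279/11 − 36) = -288/11, so the B-coordinate is -8/11.
[ABP] = ½·(1·(-12−9) + 2·(9−3) + (93/11)·(3−(-12))) = ½·(-21 + 12 + 1395/11) = 648/11, so the C-coordinate is 18/11.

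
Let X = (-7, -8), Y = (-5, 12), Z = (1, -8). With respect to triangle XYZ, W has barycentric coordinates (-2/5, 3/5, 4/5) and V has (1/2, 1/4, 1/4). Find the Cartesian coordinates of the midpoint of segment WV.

(-39/20, 1/2)

Barycentric coordinates of the midpoint are the average: (1/20, 17/40, 21/40).
Converting: (1/20)·X + (17/40)·Y + (21/40)·Z = (-39/20, 1/2).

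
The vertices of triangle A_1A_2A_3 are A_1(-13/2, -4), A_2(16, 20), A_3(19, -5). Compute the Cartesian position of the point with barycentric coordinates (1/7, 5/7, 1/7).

P = (1/7)·A_1 + (5/7)·A_2 + (1/7)·A_3.
x-coordinate: (1/7)·(-13/2) + (5/7)·16 + (1/7)·19 = 185/14.
y-coordinate: (1/7)·(-4) + (5/7)·20 + (1/7)·(-5) = 13.

(185/14, 13)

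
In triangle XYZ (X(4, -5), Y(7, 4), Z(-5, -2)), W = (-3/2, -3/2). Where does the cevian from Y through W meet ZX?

(-16/5, -13/5)

Barycentric coordinates of W with respect to XYZ: (1/6, 1/6, 2/3).
On side ZX the Y-coordinate is zero; dropping W's Y-weight 1/6 and renormalizing the remaining 2/3 : 1/6 gives weights 4/5, 1/5 on Z, X.
V = (4/5)·(-5, -2) + (1/5)·(4, -5) = (-16/5, -13/5).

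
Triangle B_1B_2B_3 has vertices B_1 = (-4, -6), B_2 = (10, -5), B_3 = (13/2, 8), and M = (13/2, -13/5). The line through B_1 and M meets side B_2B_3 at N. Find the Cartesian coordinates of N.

Barycentric coordinates of M with respect to B_1B_2B_3: (1/5, 3/5, 1/5).
On side B_2B_3 the B_1-coordinate is zero; dropping M's B_1-weight 1/5 and renormalizing the remaining 3/5 : 1/5 gives weights 3/4, 1/4 on B_2, B_3.
N = (3/4)·(10, -5) + (1/4)·(13/2, 8) = (73/8, -7/4).

(73/8, -7/4)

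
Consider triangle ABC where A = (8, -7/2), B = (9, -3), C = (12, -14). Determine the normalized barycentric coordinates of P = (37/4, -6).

(1/2, 1/4, 1/4)

Signed area of the reference triangle: [ABC] = ½·(8·(-3−(-14)) + 9·(-14−(-7/2)) + 12·(-7/2−(-3))) = ½·(88 − 189/2 − 6) = -25/4.
[PBC] = ½·((37/4)·(-3−(-14)) + 9·(-14−(-6)) + 12·(-6−(-3))) = ½·(407/4 − 72 − 36) = -25/8, so the A-coordinate is (-25/8)/(-25/4) = 1/2.
[APC] = ½·(8·(-6−(-14)) + (37/4)·(-14−(-7/2)) + 12·(-7/2−(-6))) = ½·(64 − 777/8 + 30) = -25/16, so the B-coordinate is 1/4.
[ABP] = ½·(8·(-3−(-6)) + 9·(-6−(-7/2)) + (37/4)·(-7/2−(-3))) = ½·(24 − 45/2 − 37/8) = -25/16, so the C-coordinate is 1/4.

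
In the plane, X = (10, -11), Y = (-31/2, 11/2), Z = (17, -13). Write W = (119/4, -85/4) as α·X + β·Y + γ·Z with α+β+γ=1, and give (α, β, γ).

Signed area of the reference triangle: [XYZ] = ½·(10·(11/2−(-13)) + (-31/2)·(-13−(-11)) + 17·(-11−(11/2))) = ½·(185 + 31 − 561/2) = -129/4.
[WYZ] = ½·((119/4)·(11/2−(-13)) + (-31/2)·(-13−(-85/4)) + 17·(-85/4−(11/2))) = ½·(4403/8 − 1023/8 − 1819/4) = -129/8, so the X-coordinate is (-129/8)/(-129/4) = 1/2.
[XWZ] = ½·(10·(-85/4−(-13)) + (119/4)·(-13−(-11)) + 17·(-11−(-85/4))) = ½·(-165/2 − 119/2 + 697/4) = 129/8, so the Y-coordinate is -1/2.
[XYW] = ½·(10·(11/2−(-85/4)) + (-31/2)·(-85/4−(-11)) + (119/4)·(-11−(11/2))) = ½·(535/2 + 1271/8 − 3927/8) = -129/4, so the Z-coordinate is 1.

(1/2, -1/2, 1)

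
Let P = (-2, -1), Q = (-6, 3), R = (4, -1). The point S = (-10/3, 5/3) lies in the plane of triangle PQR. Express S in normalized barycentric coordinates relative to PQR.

Signed area of the reference triangle: [PQR] = ½·((-2)·(3−(-1)) + (-6)·(-1−(-1)) + 4·(-1−3)) = ½·(-8 + 0 − 16) = -12.
[SQR] = ½·((-10/3)·(3−(-1)) + (-6)·(-1−(5/3)) + 4·(5/3−3)) = ½·(-40/3 + 16 − 16/3) = -4/3, so the P-coordinate is (-4/3)/(-12) = 1/9.
[PSR] = ½·((-2)·(5/3−(-1)) + (-10/3)·(-1−(-1)) + 4·(-1−(5/3))) = ½·(-16/3 + 0 − 32/3) = -8, so the Q-coordinate is 2/3.
[PQS] = ½·((-2)·(3−(5/3)) + (-6)·(5/3−(-1)) + (-10/3)·(-1−3)) = ½·(-8/3 − 16 + 40/3) = -8/3, so the R-coordinate is 2/9.

(1/9, 2/3, 2/9)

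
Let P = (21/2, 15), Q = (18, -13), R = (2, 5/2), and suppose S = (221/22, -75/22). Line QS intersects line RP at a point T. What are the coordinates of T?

(41/12, 55/12)

Barycentric coordinates of S with respect to PQR: (1/11, 5/11, 5/11).
On side RP the Q-coordinate is zero; dropping S's Q-weight 5/11 and renormalizing the remaining 5/11 : 1/11 gives weights 5/6, 1/6 on R, P.
T = (5/6)·(2, 5/2) + (1/6)·(21/2, 15) = (41/12, 55/12).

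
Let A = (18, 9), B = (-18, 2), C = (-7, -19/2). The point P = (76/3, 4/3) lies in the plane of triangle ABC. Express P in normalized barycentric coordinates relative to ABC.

(1, -2/3, 2/3)

Signed area of the reference triangle: [ABC] = ½·(18·(2−(-19/2)) + (-18)·(-19/2−9) + (-7)·(9−2)) = ½·(207 + 333 − 49) = 491/2.
[PBC] = ½·((76/3)·(2−(-19/2)) + (-18)·(-19/2−(4/3)) + (-7)·(4/3−2)) = ½·(874/3 + 195 + 14/3) = 491/2, so the A-coordinate is (491/2)/(491/2) = 1.
[APC] = ½·(18·(4/3−(-19/2)) + (76/3)·(-19/2−9) + (-7)·(9−(4/3))) = ½·(195 − 1406/3 − 161/3) = -491/3, so the B-coordinate is -2/3.
[ABP] = ½·(18·(2−(4/3)) + (-18)·(4/3−9) + (76/3)·(9−2)) = ½·(12 + 138 + 532/3) = 491/3, so the C-coordinate is 2/3.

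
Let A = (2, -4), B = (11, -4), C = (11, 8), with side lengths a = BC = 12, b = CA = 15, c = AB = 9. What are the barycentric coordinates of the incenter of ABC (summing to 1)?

(1/3, 5/12, 1/4)

The incenter has barycentric coordinates proportional to the opposite side lengths: (12 : 15 : 9).
Normalizing by 12+15+9 = 36 gives (1/3, 5/12, 1/4).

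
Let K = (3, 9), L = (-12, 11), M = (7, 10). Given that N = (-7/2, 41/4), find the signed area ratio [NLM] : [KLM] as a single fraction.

1/4

[KLM] = ½·(3·(11−10) + (-12)·(10−9) + 7·(9−11)) = ½·(3 − 12 − 14) = -23/2.
[NLM] = ½·((-7/2)·(11−10) + (-12)·(10−(41/4)) + 7·(41/4−11)) = ½·(-7/2 + 3 − 21/4) = -23/8, so the ratio is (-23/8)/(-23/2) = 1/4.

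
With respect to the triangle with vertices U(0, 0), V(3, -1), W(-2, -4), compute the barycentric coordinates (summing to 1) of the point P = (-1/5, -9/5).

(2/5, 1/5, 2/5)

Signed area of the reference triangle: [UVW] = ½·(0·(-1−(-4)) + 3·(-4−0) + (-2)·(0−(-1))) = ½·(0 − 12 − 2) = -7.
[PVW] = ½·((-1/5)·(-1−(-4)) + 3·(-4−(-9/5)) + (-2)·(-9/5−(-1))) = ½·(-3/5 − 33/5 + 8/5) = -14/5, so the U-coordinate is (-14/5)/(-7) = 2/5.
[UPW] = ½·(0·(-9/5−(-4)) + (-1/5)·(-4−0) + (-2)·(0−(-9/5))) = ½·(0 + 4/5 − 18/5) = -7/5, so the V-coordinate is 1/5.
[UVP] = ½·(0·(-1−(-9/5)) + 3·(-9/5−0) + (-1/5)·(0−(-1))) = ½·(0 − 27/5 − 1/5) = -14/5, so the W-coordinate is 2/5.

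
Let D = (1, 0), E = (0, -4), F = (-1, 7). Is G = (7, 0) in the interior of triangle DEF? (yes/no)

no

Barycentric coordinates of G: (27/5, -14/5, -8/5).
The three coordinates are positive, negative, negative; a point is interior exactly when all three are positive.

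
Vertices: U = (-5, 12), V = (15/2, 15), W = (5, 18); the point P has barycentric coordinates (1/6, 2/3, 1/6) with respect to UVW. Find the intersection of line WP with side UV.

(5, 72/5)

Line WP meets UV where the W-coordinate vanishes; zeroing P's W-weight and renormalizing leaves U, V-weights 1/6 : 2/3 → (1/5, 4/5).
So Q = (1/5)·U + (4/5)·V = (5, 72/5).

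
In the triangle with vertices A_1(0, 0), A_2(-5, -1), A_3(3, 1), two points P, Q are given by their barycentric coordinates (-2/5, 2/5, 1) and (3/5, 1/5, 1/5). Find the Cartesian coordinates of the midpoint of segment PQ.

(3/10, 3/10)

Barycentric coordinates of the midpoint are the average: (1/10, 3/10, 3/5).
Converting: (1/10)·A_1 + (3/10)·A_2 + (3/5)·A_3 = (3/10, 3/10).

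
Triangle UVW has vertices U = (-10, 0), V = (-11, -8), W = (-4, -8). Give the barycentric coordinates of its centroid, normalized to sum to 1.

The centroid is the average of the vertices, so each weight is 1/3.

(1/3, 1/3, 1/3)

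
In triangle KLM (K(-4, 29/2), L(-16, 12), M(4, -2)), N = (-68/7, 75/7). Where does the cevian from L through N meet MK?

(-4/3, 9)

Barycentric coordinates of N with respect to KLM: (2/7, 4/7, 1/7).
On side MK the L-coordinate is zero; dropping N's L-weight 4/7 and renormalizing the remaining 1/7 : 2/7 gives weights 1/3, 2/3 on M, K.
J = (1/3)·(4, -2) + (2/3)·(-4, 29/2) = (-4/3, 9).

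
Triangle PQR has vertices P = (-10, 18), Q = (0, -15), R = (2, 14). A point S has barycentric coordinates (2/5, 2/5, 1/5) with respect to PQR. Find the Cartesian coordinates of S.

S = (2/5)·P + (2/5)·Q + (1/5)·R.
x-coordinate: (2/5)·(-10) + (2/5)·0 + (1/5)·2 = -18/5.
y-coordinate: (2/5)·18 + (2/5)·(-15) + (1/5)·14 = 4.

(-18/5, 4)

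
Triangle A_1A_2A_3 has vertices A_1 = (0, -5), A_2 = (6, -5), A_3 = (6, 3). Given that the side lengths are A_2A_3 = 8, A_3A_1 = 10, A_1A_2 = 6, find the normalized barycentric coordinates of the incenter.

The incenter has barycentric coordinates proportional to the opposite side lengths: (8 : 10 : 6).
Normalizing by 8+10+6 = 24 gives (1/3, 5/12, 1/4).

(1/3, 5/12, 1/4)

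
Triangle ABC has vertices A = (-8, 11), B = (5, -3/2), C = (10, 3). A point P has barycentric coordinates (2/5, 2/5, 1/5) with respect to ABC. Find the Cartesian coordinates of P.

P = (2/5)·A + (2/5)·B + (1/5)·C.
x-coordinate: (2/5)·(-8) + (2/5)·5 + (1/5)·10 = 4/5.
y-coordinate: (2/5)·11 + (2/5)·(-3/2) + (1/5)·3 = 22/5.

(4/5, 22/5)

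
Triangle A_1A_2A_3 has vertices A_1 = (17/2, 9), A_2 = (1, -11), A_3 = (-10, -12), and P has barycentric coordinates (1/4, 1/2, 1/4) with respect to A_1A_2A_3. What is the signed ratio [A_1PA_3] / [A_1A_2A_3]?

The signed ratio [A_1PA_3]/[A_1A_2A_3] equals the barycentric coordinate of P at vertex A_2, which is 1/2.

1/2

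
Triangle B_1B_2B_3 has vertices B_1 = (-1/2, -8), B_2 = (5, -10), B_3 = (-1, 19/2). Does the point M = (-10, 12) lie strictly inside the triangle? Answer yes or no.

no

Barycentric coordinates of M: (214/127, -625/381, 364/381).
The three coordinates are positive, negative, positive; a point is interior exactly when all three are positive.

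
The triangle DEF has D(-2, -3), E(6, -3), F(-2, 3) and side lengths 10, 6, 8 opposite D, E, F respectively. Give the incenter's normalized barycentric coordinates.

(5/12, 1/4, 1/3)

The incenter has barycentric coordinates proportional to the opposite side lengths: (10 : 6 : 8).
Normalizing by 10+6+8 = 24 gives (5/12, 1/4, 1/3).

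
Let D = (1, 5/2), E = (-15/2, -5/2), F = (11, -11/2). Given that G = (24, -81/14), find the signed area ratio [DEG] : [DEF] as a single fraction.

11/7

[DEF] = ½·(1·(-5/2−(-11/2)) + (-15/2)·(-11/2−(5/2)) + 11·(5/2−(-5/2))) = ½·(3 + 60 + 55) = 59.
[DEG] = ½·(1·(-5/2−(-81/14)) + (-15/2)·(-81/14−(5/2)) + 24·(5/2−(-5/2))) = ½·(23/7 + 435/7 + 120) = 649/7, so the ratio is (649/7)/59 = 11/7.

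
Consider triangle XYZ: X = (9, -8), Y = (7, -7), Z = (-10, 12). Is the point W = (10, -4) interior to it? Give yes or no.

no

Barycentric coordinates of W: (36/7, -32/7, 3/7).
The three coordinates are positive, negative, positive; a point is interior exactly when all three are positive.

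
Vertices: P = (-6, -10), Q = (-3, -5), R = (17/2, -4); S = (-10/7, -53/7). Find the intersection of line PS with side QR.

Barycentric coordinates of S with respect to PQR: (4/7, 1/7, 2/7).
On side QR the P-coordinate is zero; dropping S's P-weight 4/7 and renormalizing the remaining 1/7 : 2/7 gives weights 1/3, 2/3 on Q, R.
T = (1/3)·(-3, -5) + (2/3)·(17/2, -4) = (14/3, -13/3).

(14/3, -13/3)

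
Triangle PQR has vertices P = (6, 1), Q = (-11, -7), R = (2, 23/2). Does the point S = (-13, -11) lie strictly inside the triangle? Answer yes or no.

Barycentric coordinates of S: (30/421, 495/421, -104/421).
The three coordinates are positive, positive, negative; a point is interior exactly when all three are positive.

no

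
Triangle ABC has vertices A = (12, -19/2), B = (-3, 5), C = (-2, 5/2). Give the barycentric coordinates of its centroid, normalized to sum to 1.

The centroid is the average of the vertices, so each weight is 1/3.

(1/3, 1/3, 1/3)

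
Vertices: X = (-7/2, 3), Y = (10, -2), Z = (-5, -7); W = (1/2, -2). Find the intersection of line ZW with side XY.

Barycentric coordinates of W with respect to XYZ: (1/3, 1/3, 1/3).
On side XY the Z-coordinate is zero; dropping W's Z-weight 1/3 and renormalizing the remaining 1/3 : 1/3 gives weights 1/2, 1/2 on X, Y.
V = (1/2)·(-7/2, 3) + (1/2)·(10, -2) = (13/4, 1/2).

(13/4, 1/2)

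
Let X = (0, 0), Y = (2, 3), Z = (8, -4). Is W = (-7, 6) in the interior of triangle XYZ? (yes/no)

Barycentric coordinates of W: (45/32, 5/8, -33/32).
The three coordinates are positive, positive, negative; a point is interior exactly when all three are positive.

no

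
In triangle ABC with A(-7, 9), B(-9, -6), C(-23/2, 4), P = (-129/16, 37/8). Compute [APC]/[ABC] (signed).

[ABC] = ½·((-7)·(-6−4) + (-9)·(4−9) + (-23/2)·(9−(-6))) = ½·(70 + 45 − 345/2) = -115/4.
[APC] = ½·((-7)·(37/8−4) + (-129/16)·(4−9) + (-23/2)·(9−(37/8))) = ½·(-35/8 + 645/16 − 805/16) = -115/16, so the ratio is (-115/16)/(-115/4) = 1/4.

1/4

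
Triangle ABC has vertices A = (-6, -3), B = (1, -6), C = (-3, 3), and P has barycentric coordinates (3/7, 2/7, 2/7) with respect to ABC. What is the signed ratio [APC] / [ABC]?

2/7

The signed ratio [APC]/[ABC] equals the barycentric coordinate of P at vertex B, which is 2/7.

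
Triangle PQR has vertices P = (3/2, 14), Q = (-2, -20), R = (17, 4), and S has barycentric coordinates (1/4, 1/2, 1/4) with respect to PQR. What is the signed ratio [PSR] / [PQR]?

The signed ratio [PSR]/[PQR] equals the barycentric coordinate of S at vertex Q, which is 1/2.

1/2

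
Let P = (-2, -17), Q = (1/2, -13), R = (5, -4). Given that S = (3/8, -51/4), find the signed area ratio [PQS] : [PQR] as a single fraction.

[PQR] = ½·((-2)·(-13−(-4)) + (1/2)·(-4−(-17)) + 5·(-17−(-13))) = ½·(18 + 13/2 − 20) = 9/4.
[PQS] = ½·((-2)·(-13−(-51/4)) + (1/2)·(-51/4−(-17)) + (3/8)·(-17−(-13))) = ½·(1/2 + 17/8 − 3/2) = 9/16, so the ratio is (9/16)/(9/4) = 1/4.

1/4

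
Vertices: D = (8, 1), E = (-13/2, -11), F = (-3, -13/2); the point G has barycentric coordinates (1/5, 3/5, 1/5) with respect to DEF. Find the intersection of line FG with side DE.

(-23/8, -8)

Line FG meets DE where the F-coordinate vanishes; zeroing G's F-weight and renormalizing leaves D, E-weights 1/5 : 3/5 → (1/4, 3/4).
So H = (1/4)·D + (3/4)·E = (-23/8, -8).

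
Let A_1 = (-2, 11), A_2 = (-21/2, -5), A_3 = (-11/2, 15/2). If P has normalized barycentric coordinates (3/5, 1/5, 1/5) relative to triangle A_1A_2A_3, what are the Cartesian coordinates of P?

(-22/5, 71/10)

P = (3/5)·A_1 + (1/5)·A_2 + (1/5)·A_3.
x-coordinate: (3/5)·(-2) + (1/5)·(-21/2) + (1/5)·(-11/2) = -22/5.
y-coordinate: (3/5)·11 + (1/5)·(-5) + (1/5)·(15/2) = 71/10.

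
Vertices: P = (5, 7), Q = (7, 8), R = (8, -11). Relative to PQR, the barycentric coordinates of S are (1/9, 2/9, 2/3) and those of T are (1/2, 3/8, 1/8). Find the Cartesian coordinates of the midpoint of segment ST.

Barycentric coordinates of the midpoint are the average: (11/36, 43/144, 19/48).
Converting: (11/36)·P + (43/144)·Q + (19/48)·R = (977/144, 25/144).

(977/144, 25/144)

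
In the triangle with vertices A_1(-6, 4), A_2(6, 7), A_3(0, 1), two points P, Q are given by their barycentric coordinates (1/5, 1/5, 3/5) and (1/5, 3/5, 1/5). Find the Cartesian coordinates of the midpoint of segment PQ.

Barycentric coordinates of the midpoint are the average: (1/5, 2/5, 2/5).
Converting: (1/5)·A_1 + (2/5)·A_2 + (2/5)·A_3 = (6/5, 4).

(6/5, 4)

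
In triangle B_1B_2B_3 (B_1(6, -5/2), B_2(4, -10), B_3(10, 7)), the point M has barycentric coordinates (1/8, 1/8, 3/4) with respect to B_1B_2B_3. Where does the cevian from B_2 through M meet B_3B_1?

Line B_2M meets B_3B_1 where the B_2-coordinate vanishes; zeroing M's B_2-weight and renormalizing leaves B_3, B_1-weights 3/4 : 1/8 → (6/7, 1/7).
So N = (6/7)·B_3 + (1/7)·B_1 = (66/7, 79/14).

(66/7, 79/14)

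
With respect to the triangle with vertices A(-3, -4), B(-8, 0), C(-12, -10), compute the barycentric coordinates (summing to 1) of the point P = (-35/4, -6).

(1/4, 1/4, 1/2)

Signed area of the reference triangle: [ABC] = ½·((-3)·(0−(-10)) + (-8)·(-10−(-4)) + (-12)·(-4−0)) = ½·(-30 + 48 + 48) = 33.
[PBC] = ½·((-35/4)·(0−(-10)) + (-8)·(-10−(-6)) + (-12)·(-6−0)) = ½·(-175/2 + 32 + 72) = 33/4, so the A-coordinate is (33/4)/33 = 1/4.
[APC] = ½·((-3)·(-6−(-10)) + (-35/4)·(-10−(-4)) + (-12)·(-4−(-6))) = ½·(-12 + 105/2 − 24) = 33/4, so the B-coordinate is 1/4.
[ABP] = ½·((-3)·(0−(-6)) + (-8)·(-6−(-4)) + (-35/4)·(-4−0)) = ½·(-18 + 16 + 35) = 33/2, so the C-coordinate is 1/2.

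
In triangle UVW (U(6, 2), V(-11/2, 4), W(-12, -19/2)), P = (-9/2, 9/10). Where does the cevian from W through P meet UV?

Barycentric coordinates of P with respect to UVW: (1/5, 3/5, 1/5).
On side UV the W-coordinate is zero; dropping P's W-weight 1/5 and renormalizing the remaining 1/5 : 3/5 gives weights 1/4, 3/4 on U, V.
Q = (1/4)·(6, 2) + (3/4)·(-11/2, 4) = (-21/8, 7/2).

(-21/8, 7/2)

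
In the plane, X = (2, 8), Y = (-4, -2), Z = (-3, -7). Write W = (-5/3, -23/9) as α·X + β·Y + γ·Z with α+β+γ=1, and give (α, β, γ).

(5/18, 1/18, 2/3)

Signed area of the reference triangle: [XYZ] = ½·(2·(-2−(-7)) + (-4)·(-7−8) + (-3)·(8−(-2))) = ½·(10 + 60 − 30) = 20.
[WYZ] = ½·((-5/3)·(-2−(-7)) + (-4)·(-7−(-23/9)) + (-3)·(-23/9−(-2))) = ½·(-25/3 + 160/9 + 5/3) = 50/9, so the X-coordinate is (50/9)/20 = 5/18.
[XWZ] = ½·(2·(-23/9−(-7)) + (-5/3)·(-7−8) + (-3)·(8−(-23/9))) = ½·(80/9 + 25 − 95/3) = 10/9, so the Y-coordinate is 1/18.
[XYW] = ½·(2·(-2−(-23/9)) + (-4)·(-23/9−8) + (-5/3)·(8−(-2))) = ½·(10/9 + 380/9 − 50/3) = 40/3, so the Z-coordinate is 2/3.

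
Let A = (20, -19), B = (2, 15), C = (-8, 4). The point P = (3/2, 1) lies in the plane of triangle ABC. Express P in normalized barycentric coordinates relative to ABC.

(1/4, 1/4, 1/2)

Signed area of the reference triangle: [ABC] = ½·(20·(15−4) + 2·(4−(-19)) + (-8)·(-19−15)) = ½·(220 + 46 + 272) = 269.
[PBC] = ½·((3/2)·(15−4) + 2·(4−1) + (-8)·(1−15)) = ½·(33/2 + 6 + 112) = 269/4, so the A-coordinate is (269/4)/269 = 1/4.
[APC] = ½·(20·(1−4) + (3/2)·(4−(-19)) + (-8)·(-19−1)) = ½·(-60 + 69/2 + 160) = 269/4, so the B-coordinate is 1/4.
[ABP] = ½·(20·(15−1) + 2·(1−(-19)) + (3/2)·(-19−15)) = ½·(280 + 40 − 51) = 269/2, so the C-coordinate is 1/2.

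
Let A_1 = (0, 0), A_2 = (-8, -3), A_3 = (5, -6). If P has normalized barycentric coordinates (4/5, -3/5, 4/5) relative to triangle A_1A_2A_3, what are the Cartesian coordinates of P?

P = (4/5)·A_1 + (-3/5)·A_2 + (4/5)·A_3.
x-coordinate: (4/5)·0 + (-3/5)·(-8) + (4/5)·5 = 44/5.
y-coordinate: (4/5)·0 + (-3/5)·(-3) + (4/5)·(-6) = -3.

(44/5, -3)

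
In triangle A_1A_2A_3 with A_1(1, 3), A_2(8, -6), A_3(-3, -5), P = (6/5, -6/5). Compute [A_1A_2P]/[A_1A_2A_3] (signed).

[A_1A_2A_3] = ½·(1·(-6−(-5)) + 8·(-5−3) + (-3)·(3−(-6))) = ½·(-1 − 64 − 27) = -46.
[A_1A_2P] = ½·(1·(-6−(-6/5)) + 8·(-6/5−3) + (6/5)·(3−(-6))) = ½·(-24/5 − 168/5 + 54/5) = -69/5, so the ratio is (-69/5)/(-46) = 3/10.

3/10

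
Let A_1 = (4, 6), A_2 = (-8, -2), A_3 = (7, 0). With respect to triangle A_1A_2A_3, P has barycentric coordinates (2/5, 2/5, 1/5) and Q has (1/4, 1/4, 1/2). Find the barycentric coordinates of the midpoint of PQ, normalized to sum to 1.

Since both coordinate triples sum to 1, the midpoint's barycentrics are the componentwise average.
(2/5+1/4)/2 = 13/40; similarly 13/40 and 7/20.

(13/40, 13/40, 7/20)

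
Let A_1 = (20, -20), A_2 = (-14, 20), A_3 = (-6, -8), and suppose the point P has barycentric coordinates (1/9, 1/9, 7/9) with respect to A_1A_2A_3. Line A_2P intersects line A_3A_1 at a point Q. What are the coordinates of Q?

(-11/4, -19/2)

Line A_2P meets A_3A_1 where the A_2-coordinate vanishes; zeroing P's A_2-weight and renormalizing leaves A_3, A_1-weights 7/9 : 1/9 → (7/8, 1/8).
So Q = (7/8)·A_3 + (1/8)·A_1 = (-11/4, -19/2).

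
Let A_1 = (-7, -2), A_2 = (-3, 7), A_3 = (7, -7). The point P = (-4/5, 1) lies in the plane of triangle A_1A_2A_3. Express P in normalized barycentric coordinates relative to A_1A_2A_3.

(1/5, 1/2, 3/10)

Signed area of the reference triangle: [A_1A_2A_3] = ½·((-7)·(7−(-7)) + (-3)·(-7−(-2)) + 7·(-2−7)) = ½·(-98 + 15 − 63) = -73.
[PA_2A_3] = ½·((-4/5)·(7−(-7)) + (-3)·(-7−1) + 7·(1−7)) = ½·(-56/5 + 24 − 42) = -73/5, so the A_1-coordinate is (-73/5)/(-73) = 1/5.
[A_1PA_3] = ½·((-7)·(1−(-7)) + (-4/5)·(-7−(-2)) + 7·(-2−1)) = ½·(-56 + 4 − 21) = -73/2, so the A_2-coordinate is 1/2.
[A_1A_2P] = ½·((-7)·(7−1) + (-3)·(1−(-2)) + (-4/5)·(-2−7)) = ½·(-42 − 9 + 36/5) = -219/10, so the A_3-coordinate is 3/10.
Check: 1/5 + 1/2 + 3/10 = 1.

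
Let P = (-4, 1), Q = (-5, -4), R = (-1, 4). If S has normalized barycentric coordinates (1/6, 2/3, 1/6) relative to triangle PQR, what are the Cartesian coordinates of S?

(-25/6, -11/6)

S = (1/6)·P + (2/3)·Q + (1/6)·R.
x-coordinate: (1/6)·(-4) + (2/3)·(-5) + (1/6)·(-1) = -25/6.
y-coordinate: (1/6)·1 + (2/3)·(-4) + (1/6)·4 = -11/6.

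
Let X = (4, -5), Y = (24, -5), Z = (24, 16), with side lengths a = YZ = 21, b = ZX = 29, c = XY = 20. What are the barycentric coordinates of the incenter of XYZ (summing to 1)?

(3/10, 29/70, 2/7)

The incenter has barycentric coordinates proportional to the opposite side lengths: (21 : 29 : 20).
Normalizing by 21+29+20 = 70 gives (3/10, 29/70, 2/7).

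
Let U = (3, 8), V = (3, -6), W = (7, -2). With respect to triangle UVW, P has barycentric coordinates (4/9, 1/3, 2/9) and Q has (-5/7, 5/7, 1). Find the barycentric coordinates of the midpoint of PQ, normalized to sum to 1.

(-17/126, 11/21, 11/18)

Since both coordinate triples sum to 1, the midpoint's barycentrics are the componentwise average.
(4/9+-5/7)/2 = -17/126; similarly 11/21 and 11/18.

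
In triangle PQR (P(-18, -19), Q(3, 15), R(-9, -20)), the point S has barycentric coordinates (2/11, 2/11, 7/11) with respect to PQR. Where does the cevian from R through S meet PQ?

(-15/2, -2)

Line RS meets PQ where the R-coordinate vanishes; zeroing S's R-weight and renormalizing leaves P, Q-weights 2/11 : 2/11 → (1/2, 1/2).
So T = (1/2)·P + (1/2)·Q = (-15/2, -2).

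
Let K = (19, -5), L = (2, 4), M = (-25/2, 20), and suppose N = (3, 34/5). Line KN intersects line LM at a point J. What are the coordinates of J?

Barycentric coordinates of N with respect to KLM: (2/5, 1/5, 2/5).
On side LM the K-coordinate is zero; dropping N's K-weight 2/5 and renormalizing the remaining 1/5 : 2/5 gives weights 1/3, 2/3 on L, M.
J = (1/3)·(2, 4) + (2/3)·(-25/2, 20) = (-23/3, 44/3).

(-23/3, 44/3)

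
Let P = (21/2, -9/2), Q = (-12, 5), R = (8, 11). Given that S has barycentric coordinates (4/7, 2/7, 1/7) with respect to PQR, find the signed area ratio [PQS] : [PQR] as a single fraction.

1/7

The signed ratio [PQS]/[PQR] equals the barycentric coordinate of S at vertex R, which is 1/7.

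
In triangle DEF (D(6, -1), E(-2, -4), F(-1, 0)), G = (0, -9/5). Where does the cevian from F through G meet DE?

Barycentric coordinates of G with respect to DEF: (1/5, 2/5, 2/5).
On side DE the F-coordinate is zero; dropping G's F-weight 2/5 and renormalizing the remaining 1/5 : 2/5 gives weights 1/3, 2/3 on D, E.
H = (1/3)·(6, -1) + (2/3)·(-2, -4) = (2/3, -3).

(2/3, -3)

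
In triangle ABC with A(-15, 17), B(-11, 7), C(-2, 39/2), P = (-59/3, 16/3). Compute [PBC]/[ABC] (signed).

[ABC] = ½·((-15)·(7−(39/2)) + (-11)·(39/2−17) + (-2)·(17−7)) = ½·(375/2 − 55/2 − 20) = 70.
[PBC] = ½·((-59/3)·(7−(39/2)) + (-11)·(39/2−(16/3)) + (-2)·(16/3−7)) = ½·(1475/6 − 935/6 + 10/3) = 140/3, so the ratio is (140/3)/70 = 2/3.

2/3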